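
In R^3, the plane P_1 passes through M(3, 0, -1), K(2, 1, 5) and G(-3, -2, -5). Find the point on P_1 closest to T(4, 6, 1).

MK = (-1, 1, 6), MG = (-6, -2, -4); a normal to P_1 is MK × MG = (8, -40, 8).
Using M: P_1 has equation 8x - 40y + 8z = 16.
Foot = T − λn with λ = (n·T − d)/|n|² = (-200 − 16)/1728 = -1/8.
Foot = (4, 6, 1) − (-1/8)·(8, -40, 8) = (5, 1, 2).

(5, 1, 2)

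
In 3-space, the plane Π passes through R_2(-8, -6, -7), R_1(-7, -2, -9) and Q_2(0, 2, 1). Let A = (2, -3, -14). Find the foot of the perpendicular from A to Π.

R_2R_1 = (1, 4, -2), R_2Q_2 = (8, 8, 8); a normal to Π is R_2R_1 × R_2Q_2 = (48, -24, -24).
Using R_2: Π has equation 48x - 24y - 24z = -72.
Foot = A − λn with λ = (n·A − d)/|n|² = (504 − (-72))/3456 = 1/6.
Foot = (2, -3, -14) − (1/6)·(48, -24, -24) = (-6, 1, -10).

(-6, 1, -10)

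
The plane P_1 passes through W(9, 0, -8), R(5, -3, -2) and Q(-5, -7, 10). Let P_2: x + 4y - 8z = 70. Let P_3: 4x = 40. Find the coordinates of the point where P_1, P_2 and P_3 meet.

WR = (-4, -3, 6), WQ = (-14, -7, 18); a normal to P_1 is WR × WQ = (-12, -12, -14).
Using W: P_1 has equation -12x - 12y - 14z = 4.
Solving the 3×3 linear system -12x - 12y - 14z = 4, x + 4y - 8z = 70, 4x = 40 (e.g. by elimination or Cramer's rule, determinant = 608) gives (10, -1, -8).

(10, -1, -8)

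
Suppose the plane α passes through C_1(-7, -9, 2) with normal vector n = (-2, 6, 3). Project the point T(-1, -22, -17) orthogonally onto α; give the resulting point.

(-7, -4, -8)

α: n·r = n·C_1 gives -2x + 6y + 3z = -34.
Foot = T − λn with λ = (n·T − d)/|n|² = (-181 − (-34))/49 = -3.
Foot = (-1, -22, -17) − (-3)·(-2, 6, 3) = (-7, -4, -8).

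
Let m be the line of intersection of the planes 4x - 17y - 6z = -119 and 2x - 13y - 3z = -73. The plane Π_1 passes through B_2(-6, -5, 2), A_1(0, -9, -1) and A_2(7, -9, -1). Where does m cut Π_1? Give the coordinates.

Direction of m: (4, -17, -6) × (2, -13, -3) = (-27, 0, -18).
A point on m: solving the two plane equations with x = -14 gives (-14, 3, 2).
B_2A_1 = (6, -4, -3), B_2A_2 = (13, -4, -3); a normal to Π_1 is B_2A_1 × B_2A_2 = (0, -21, 28).
Using B_2: Π_1 has equation -21y + 28z = 161.
Substitute r = (-14, 3, 2) + t(-27, 0, -18) into the plane: -7 + (-504)t = 161, so t = -1/3.
Intersection: (-14, 3, 2) + (-1/3)·(-27, 0, -18) = (-5, 3, 8).

(-5, 3, 8)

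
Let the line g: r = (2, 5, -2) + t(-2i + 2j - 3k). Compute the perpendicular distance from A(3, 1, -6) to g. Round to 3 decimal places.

Taking (2, 5, -2) on g with direction v = (-2, 2, -3): w = A − (2, 5, -2) = (1, -4, -4), and w × v = (20, 11, -6).
Distance = |w × v| / |v| = √557 / √17 ≈ 5.724.

5.724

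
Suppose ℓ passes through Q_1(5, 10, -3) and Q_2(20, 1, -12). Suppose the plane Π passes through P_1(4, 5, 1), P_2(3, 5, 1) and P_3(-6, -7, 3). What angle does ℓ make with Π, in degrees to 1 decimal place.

A direction vector for ℓ is Q_2 − Q_1 = (15, -9, -9).
P_1P_2 = (-1, 0, 0), P_1P_3 = (-10, -12, 2); a normal to Π is P_1P_2 × P_1P_3 = (0, 2, 12).
Using P_1: Π has equation 2y + 12z = 22.
sin θ = |n·v| / (|n||v|) = |-126| / (√148 · √387) = 0.52648.
θ ≈ 31.8°.

31.8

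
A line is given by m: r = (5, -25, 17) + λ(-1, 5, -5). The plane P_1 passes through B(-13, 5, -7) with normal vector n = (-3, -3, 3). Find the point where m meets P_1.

P_1: n·r = n·B gives -3x - 3y + 3z = 3.
Substitute r = (5, -25, 17) + t(-1, 5, -5) into the plane: 111 + (-27)t = 3, so t = 4.
Intersection: (5, -25, 17) + 4·(-1, 5, -5) = (1, -5, -3).

(1, -5, -3)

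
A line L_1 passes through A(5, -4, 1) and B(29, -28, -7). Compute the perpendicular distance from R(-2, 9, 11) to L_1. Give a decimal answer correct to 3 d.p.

7.753

A direction vector for L_1 is B − A = (24, -24, -8).
Taking (5, -4, 1) on L_1 with direction v = (24, -24, -8): w = R − (5, -4, 1) = (-7, 13, 10), and w × v = (136, 184, -144).
Distance = |w × v| / |v| = √73088 / √1216 ≈ 7.753.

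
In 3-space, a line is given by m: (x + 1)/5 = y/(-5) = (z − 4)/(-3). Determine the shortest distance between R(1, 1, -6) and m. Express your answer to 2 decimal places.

m has direction (5, -5, -3) through (-1, 0, 4).
Taking (-1, 0, 4) on m with direction v = (5, -5, -3): w = R − (-1, 0, 4) = (2, 1, -10), and w × v = (-53, -44, -15).
Distance = |w × v| / |v| = √4970 / √59 ≈ 9.18.

9.18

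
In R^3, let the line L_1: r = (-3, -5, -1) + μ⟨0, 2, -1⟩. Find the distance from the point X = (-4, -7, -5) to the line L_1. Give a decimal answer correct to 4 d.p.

Taking (-3, -5, -1) on L_1 with direction v = (0, 2, -1): w = X − (-3, -5, -1) = (-1, -2, -4), and w × v = (10, -1, -2).
Distance = |w × v| / |v| = √105 / √5 ≈ 4.5826.

4.5826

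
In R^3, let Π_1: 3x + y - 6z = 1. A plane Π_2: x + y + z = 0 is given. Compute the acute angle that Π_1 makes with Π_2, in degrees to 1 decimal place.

80.2

cos θ = |n₁·n₂| / (|n₁||n₂|) = |-2| / (√46 · √3).
θ = arccos(0.17025) ≈ 80.2°.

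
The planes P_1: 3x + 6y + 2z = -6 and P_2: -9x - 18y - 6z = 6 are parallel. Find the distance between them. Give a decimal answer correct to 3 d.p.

Rescale P_2 by 1/(-3): 3x + 6y + 2z = -2. Then distance = |-6 − (-2)| / √49 ≈ 0.571.

0.571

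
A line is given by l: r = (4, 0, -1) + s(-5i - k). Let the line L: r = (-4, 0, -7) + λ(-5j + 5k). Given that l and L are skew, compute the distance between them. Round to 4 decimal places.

3.0806

Common perpendicular direction n = (-5, 0, -1) × (0, -5, 5) = (-5, 25, 25).
With w = (-4, 0, -7) − (4, 0, -1) = (-8, 0, -6), w · n = -110.
Distance = |w · n| / |n| = |-110| / √1275 ≈ 3.0806.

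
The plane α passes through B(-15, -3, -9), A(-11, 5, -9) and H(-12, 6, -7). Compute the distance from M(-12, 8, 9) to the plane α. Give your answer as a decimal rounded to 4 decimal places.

BA = (4, 8, 0), BH = (3, 9, 2); a normal to α is BA × BH = (16, -8, 12).
Using B: α has equation 16x - 8y + 12z = -324.
n·M − d = (16)·(-12) + (-8)·(8) + (12)·(9) − (-324) = 176; |n| = √464.
Distance = |176| / √464 = 176/√464 ≈ 8.1706.

8.1706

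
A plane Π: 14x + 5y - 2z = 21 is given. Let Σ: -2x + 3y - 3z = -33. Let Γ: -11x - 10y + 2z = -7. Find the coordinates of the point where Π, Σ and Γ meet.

Solving the 3×3 linear system 14x + 5y - 2z = 21, -2x + 3y - 3z = -33, -11x - 10y + 2z = -7 (e.g. by elimination or Cramer's rule, determinant = -257) gives (3, -1, 8).

(3, -1, 8)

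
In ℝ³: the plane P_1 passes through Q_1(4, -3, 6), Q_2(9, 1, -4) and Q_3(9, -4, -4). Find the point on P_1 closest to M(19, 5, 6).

Q_1Q_2 = (5, 4, -10), Q_1Q_3 = (5, -1, -10); a normal to P_1 is Q_1Q_2 × Q_1Q_3 = (-50, 0, -25).
Using Q_1: P_1 has equation -50x - 25z = -350.
Foot = M − λn with λ = (n·M − d)/|n|² = (-1100 − (-350))/3125 = -6/25.
Foot = (19, 5, 6) − (-6/25)·(-50, 0, -25) = (7, 5, 0).

(7, 5, 0)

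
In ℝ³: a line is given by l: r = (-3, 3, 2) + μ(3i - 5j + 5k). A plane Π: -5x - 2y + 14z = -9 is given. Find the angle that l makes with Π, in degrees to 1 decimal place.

sin θ = |n·v| / (|n||v|) = |65| / (√225 · √59) = 0.56415.
θ ≈ 34.3°.

34.3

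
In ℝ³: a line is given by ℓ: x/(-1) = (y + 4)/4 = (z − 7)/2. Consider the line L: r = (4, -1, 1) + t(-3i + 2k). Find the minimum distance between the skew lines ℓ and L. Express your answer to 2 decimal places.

3.47

ℓ has direction (-1, 4, 2) through (0, -4, 7).
Common perpendicular direction n = (-1, 4, 2) × (-3, 0, 2) = (8, -4, 12).
With w = (4, -1, 1) − (0, -4, 7) = (4, 3, -6), w · n = -52.
Distance = |w · n| / |n| = |-52| / √224 ≈ 3.47.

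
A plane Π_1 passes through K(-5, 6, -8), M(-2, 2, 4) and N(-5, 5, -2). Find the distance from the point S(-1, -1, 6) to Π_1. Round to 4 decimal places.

KM = (3, -4, 12), KN = (0, -1, 6); a normal to Π_1 is KM × KN = (-12, -18, -3).
Using K: Π_1 has equation -12x - 18y - 3z = -24.
n·S − d = (-12)·(-1) + (-18)·(-1) + (-3)·(6) − (-24) = 36; |n| = √477.
Distance = |36| / √477 = 36/√477 ≈ 1.6483.

1.6483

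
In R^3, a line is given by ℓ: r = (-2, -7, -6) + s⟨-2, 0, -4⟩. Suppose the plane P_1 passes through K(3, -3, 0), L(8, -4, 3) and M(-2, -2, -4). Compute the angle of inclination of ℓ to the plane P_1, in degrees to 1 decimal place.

KL = (5, -1, 3), KM = (-5, 1, -4); a normal to P_1 is KL × KM = (1, 5, 0).
Using K: P_1 has equation x + 5y = -12.
sin θ = |n·v| / (|n||v|) = |-2| / (√26 · √20) = 0.08771.
θ ≈ 5.0°.

5.0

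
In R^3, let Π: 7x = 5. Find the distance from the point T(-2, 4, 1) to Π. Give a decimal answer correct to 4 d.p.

n·T − d = (7)·(-2) + (0)·(4) + (0)·(1) − 5 = -19; |n| = √49.
Distance = |-19| / √49 = 19/√49 ≈ 2.7143.

2.7143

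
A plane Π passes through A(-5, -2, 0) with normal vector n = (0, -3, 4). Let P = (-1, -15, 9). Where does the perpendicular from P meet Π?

Π: n·r = n·A gives -3y + 4z = 6.
Foot = P − λn with λ = (n·P − d)/|n|² = (81 − 6)/25 = 3.
Foot = (-1, -15, 9) − 3·(0, -3, 4) = (-1, -6, -3).

(-1, -6, -3)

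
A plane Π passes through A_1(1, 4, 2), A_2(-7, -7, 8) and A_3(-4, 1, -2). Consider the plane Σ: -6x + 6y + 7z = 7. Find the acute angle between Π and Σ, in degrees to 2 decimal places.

20.05

A_1A_2 = (-8, -11, 6), A_1A_3 = (-5, -3, -4); a normal to Π is A_1A_2 × A_1A_3 = (62, -62, -31).
Using A_1: Π has equation 62x - 62y - 31z = -248.
cos θ = |n₁·n₂| / (|n₁||n₂|) = |-961| / (√8649 · √121).
θ = arccos(0.93939) ≈ 20.05°.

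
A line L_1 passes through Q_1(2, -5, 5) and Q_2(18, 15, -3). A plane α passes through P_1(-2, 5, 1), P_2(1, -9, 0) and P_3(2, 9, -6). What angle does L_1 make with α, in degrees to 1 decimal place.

25.5

A direction vector for L_1 is Q_2 − Q_1 = (16, 20, -8).
P_1P_2 = (3, -14, -1), P_1P_3 = (4, 4, -7); a normal to α is P_1P_2 × P_1P_3 = (102, 17, 68).
Using P_1: α has equation 102x + 17y + 68z = -51.
sin θ = |n·v| / (|n||v|) = |1428| / (√15317 · √720) = 0.43001.
θ ≈ 25.5°.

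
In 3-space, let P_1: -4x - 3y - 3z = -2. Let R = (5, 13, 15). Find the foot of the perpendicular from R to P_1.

Foot = R − λn with λ = (n·R − d)/|n|² = (-104 − (-2))/34 = -3.
Foot = (5, 13, 15) − (-3)·(-4, -3, -3) = (-7, 4, 6).

(-7, 4, 6)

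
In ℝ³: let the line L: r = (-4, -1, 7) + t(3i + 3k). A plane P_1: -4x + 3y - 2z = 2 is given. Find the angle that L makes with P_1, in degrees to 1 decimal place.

sin θ = |n·v| / (|n||v|) = |-18| / (√29 · √18) = 0.78784.
θ ≈ 52.0°.

52.0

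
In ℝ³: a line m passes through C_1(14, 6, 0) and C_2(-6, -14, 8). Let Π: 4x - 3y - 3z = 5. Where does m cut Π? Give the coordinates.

(-1, -9, 6)

A direction vector for m is C_2 − C_1 = (-20, -20, 8).
Substitute r = (14, 6, 0) + t(-20, -20, 8) into the plane: 38 + (-44)t = 5, so t = 3/4.
Intersection: (14, 6, 0) + (3/4)·(-20, -20, 8) = (-1, -9, 6).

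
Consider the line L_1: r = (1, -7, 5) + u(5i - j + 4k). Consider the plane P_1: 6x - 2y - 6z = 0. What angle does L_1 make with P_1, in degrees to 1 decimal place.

sin θ = |n·v| / (|n||v|) = |8| / (√76 · √42) = 0.14160.
θ ≈ 8.1°.

8.1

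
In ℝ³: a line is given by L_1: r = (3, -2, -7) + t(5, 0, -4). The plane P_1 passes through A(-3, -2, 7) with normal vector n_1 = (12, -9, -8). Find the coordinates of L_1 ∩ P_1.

P_1: n_1·r = n_1·A gives 12x - 9y - 8z = -74.
Substitute r = (3, -2, -7) + t(5, 0, -4) into the plane: 110 + 92t = -74, so t = -2.
Intersection: (3, -2, -7) + (-2)·(5, 0, -4) = (-7, -2, 1).

(-7, -2, 1)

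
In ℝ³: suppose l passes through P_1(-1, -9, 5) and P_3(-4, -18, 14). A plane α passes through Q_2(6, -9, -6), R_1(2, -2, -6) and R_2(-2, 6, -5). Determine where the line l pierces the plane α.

A direction vector for l is P_3 − P_1 = (-3, -9, 9).
Q_2R_1 = (-4, 7, 0), Q_2R_2 = (-8, 15, 1); a normal to α is Q_2R_1 × Q_2R_2 = (7, 4, -4).
Using Q_2: α has equation 7x + 4y - 4z = 30.
Substitute r = (-1, -9, 5) + t(-3, -9, 9) into the plane: -63 + (-93)t = 30, so t = -1.
Intersection: (-1, -9, 5) + (-1)·(-3, -9, 9) = (2, 0, -4).

(2, 0, -4)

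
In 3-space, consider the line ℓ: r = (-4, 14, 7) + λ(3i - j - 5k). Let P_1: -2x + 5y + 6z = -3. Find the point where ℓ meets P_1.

(5, 11, -8)

Substitute r = (-4, 14, 7) + t(3, -1, -5) into the plane: 120 + (-41)t = -3, so t = 3.
Intersection: (-4, 14, 7) + 3·(3, -1, -5) = (5, 11, -8).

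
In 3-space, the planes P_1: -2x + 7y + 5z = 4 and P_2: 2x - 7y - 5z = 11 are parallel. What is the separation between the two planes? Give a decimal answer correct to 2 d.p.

1.70

Rescale P_2 by 1/(-1): -2x + 7y + 5z = -11. Then distance = |4 − (-11)| / √78 ≈ 1.70.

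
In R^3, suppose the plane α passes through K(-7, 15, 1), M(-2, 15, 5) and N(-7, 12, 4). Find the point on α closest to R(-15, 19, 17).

KM = (5, 0, 4), KN = (0, -3, 3); a normal to α is KM × KN = (12, -15, -15).
Using K: α has equation 12x - 15y - 15z = -324.
Foot = R − λn with λ = (n·R − d)/|n|² = (-720 − (-324))/594 = -2/3.
Foot = (-15, 19, 17) − (-2/3)·(12, -15, -15) = (-7, 9, 7).

(-7, 9, 7)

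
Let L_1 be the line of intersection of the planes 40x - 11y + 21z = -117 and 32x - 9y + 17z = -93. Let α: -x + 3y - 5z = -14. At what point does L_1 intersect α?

(-5, 2, 5)

Direction of L_1: (40, -11, 21) × (32, -9, 17) = (2, -8, -8).
A point on L_1: solving the two plane equations with x = -9 gives (-9, 18, 21).
Substitute r = (-9, 18, 21) + t(2, -8, -8) into the plane: -42 + 14t = -14, so t = 2.
Intersection: (-9, 18, 21) + 2·(2, -8, -8) = (-5, 2, 5).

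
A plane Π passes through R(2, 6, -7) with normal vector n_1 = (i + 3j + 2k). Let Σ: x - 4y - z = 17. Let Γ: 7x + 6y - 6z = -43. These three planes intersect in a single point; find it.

Π: n_1·r = n_1·R gives x + 3y + 2z = 6.
Solving the 3×3 linear system x + 3y + 2z = 6, x - 4y - z = 17, 7x + 6y - 6z = -43 (e.g. by elimination or Cramer's rule, determinant = 95) gives (5, -5, 8).

(5, -5, 8)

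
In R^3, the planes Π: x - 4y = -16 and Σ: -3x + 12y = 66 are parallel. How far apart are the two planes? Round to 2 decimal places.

Rescale Σ by 1/(-3): x - 4y = -22. Then distance = |-16 − (-22)| / √17 ≈ 1.46.

1.46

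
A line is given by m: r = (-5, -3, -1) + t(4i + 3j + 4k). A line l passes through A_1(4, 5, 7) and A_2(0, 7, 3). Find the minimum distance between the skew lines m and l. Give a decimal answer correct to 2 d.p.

A direction vector for l is A_2 − A_1 = (-4, 2, -4).
Common perpendicular direction n = (4, 3, 4) × (-4, 2, -4) = (-20, 0, 20).
With w = (4, 5, 7) − (-5, -3, -1) = (9, 8, 8), w · n = -20.
Distance = |w · n| / |n| = |-20| / √800 ≈ 0.71.

0.71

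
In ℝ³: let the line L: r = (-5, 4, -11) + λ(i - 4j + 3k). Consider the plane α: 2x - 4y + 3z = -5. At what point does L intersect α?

Substitute r = (-5, 4, -11) + t(1, -4, 3) into the plane: -59 + 27t = -5, so t = 2.
Intersection: (-5, 4, -11) + 2·(1, -4, 3) = (-3, -4, -5).

(-3, -4, -5)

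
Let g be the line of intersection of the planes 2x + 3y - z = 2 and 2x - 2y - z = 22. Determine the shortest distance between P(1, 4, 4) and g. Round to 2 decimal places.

Direction of g: (2, 3, -1) × (2, -2, -1) = (-5, 0, -10).
A point on g: solving the two plane equations with x = 6 gives (6, -4, -2).
Taking (6, -4, -2) on g with direction v = (-5, 0, -10): w = P − (6, -4, -2) = (-5, 8, 6), and w × v = (-80, -80, 40).
Distance = |w × v| / |v| = √14400 / √125 ≈ 10.73.

10.73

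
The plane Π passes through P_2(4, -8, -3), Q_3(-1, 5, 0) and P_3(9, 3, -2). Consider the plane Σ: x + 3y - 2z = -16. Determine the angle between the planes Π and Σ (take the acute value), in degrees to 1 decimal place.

P_2Q_3 = (-5, 13, 3), P_2P_3 = (5, 11, 1); a normal to Π is P_2Q_3 × P_2P_3 = (-20, 20, -120).
Using P_2: Π has equation -20x + 20y - 120z = 120.
cos θ = |n₁·n₂| / (|n₁||n₂|) = |280| / (√15200 · √14).
θ = arccos(0.60698) ≈ 52.6°.

52.6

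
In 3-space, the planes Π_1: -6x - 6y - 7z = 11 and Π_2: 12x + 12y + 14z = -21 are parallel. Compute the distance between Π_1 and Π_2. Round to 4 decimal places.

Rescale Π_2 by 1/(-2): -6x - 6y - 7z = 21/2. Then distance = |11 − (21/2)| / √121 ≈ 0.0455.

0.0455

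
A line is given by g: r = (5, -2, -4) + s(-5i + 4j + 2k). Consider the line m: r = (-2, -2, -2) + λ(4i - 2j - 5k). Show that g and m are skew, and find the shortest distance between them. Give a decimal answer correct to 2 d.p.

4.15

Common perpendicular direction n = (-5, 4, 2) × (4, -2, -5) = (-16, -17, -6).
With w = (-2, -2, -2) − (5, -2, -4) = (-7, 0, 2), w · n = 100.
Since n ≠ 0 the lines are not parallel, and w · n = 100 ≠ 0 so they do not intersect; hence they are skew.
Distance = |w · n| / |n| = |100| / √581 ≈ 4.15.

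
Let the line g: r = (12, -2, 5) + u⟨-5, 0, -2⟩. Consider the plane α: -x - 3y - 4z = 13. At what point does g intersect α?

Substitute r = (12, -2, 5) + t(-5, 0, -2) into the plane: -26 + 13t = 13, so t = 3.
Intersection: (12, -2, 5) + 3·(-5, 0, -2) = (-3, -2, -1).

(-3, -2, -1)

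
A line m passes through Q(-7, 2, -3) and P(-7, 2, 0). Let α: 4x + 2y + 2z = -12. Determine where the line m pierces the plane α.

(-7, 2, 6)

A direction vector for m is P − Q = (0, 0, 3).
Substitute r = (-7, 2, -3) + t(0, 0, 3) into the plane: -30 + 6t = -12, so t = 3.
Intersection: (-7, 2, -3) + 3·(0, 0, 3) = (-7, 2, 6).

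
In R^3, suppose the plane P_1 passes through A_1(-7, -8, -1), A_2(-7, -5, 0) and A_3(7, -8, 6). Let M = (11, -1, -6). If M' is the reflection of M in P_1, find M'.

A_1A_2 = (0, 3, 1), A_1A_3 = (14, 0, 7); a normal to P_1 is A_1A_2 × A_1A_3 = (21, 14, -42).
Using A_1: P_1 has equation 21x + 14y - 42z = -217.
λ = (n·M − d)/|n|² = (469 − (-217))/2401 = 2/7.
Reflection = M − 2λn = (11, -1, -6) − (4/7)·(21, 14, -42) = (-1, -9, 18).

(-1, -9, 18)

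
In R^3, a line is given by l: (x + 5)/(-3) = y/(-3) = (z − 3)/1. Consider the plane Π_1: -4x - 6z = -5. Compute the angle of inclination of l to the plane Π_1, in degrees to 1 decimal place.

l has direction (-3, -3, 1) through (-5, 0, 3).
sin θ = |n·v| / (|n||v|) = |6| / (√52 · √19) = 0.19089.
θ ≈ 11.0°.

11.0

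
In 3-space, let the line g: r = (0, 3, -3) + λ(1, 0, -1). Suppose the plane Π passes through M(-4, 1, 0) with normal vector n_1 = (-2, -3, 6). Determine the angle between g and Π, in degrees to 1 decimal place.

Π: n_1·r = n_1·M gives -2x - 3y + 6z = 5.
sin θ = |n·v| / (|n||v|) = |-8| / (√49 · √2) = 0.80812.
θ ≈ 53.9°.

53.9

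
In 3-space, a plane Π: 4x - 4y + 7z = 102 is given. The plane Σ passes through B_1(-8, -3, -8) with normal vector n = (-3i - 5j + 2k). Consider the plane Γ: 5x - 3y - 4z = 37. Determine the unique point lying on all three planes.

Σ: n·r = n·B_1 gives -3x - 5y + 2z = 23.
Solving the 3×3 linear system 4x - 4y + 7z = 102, -3x - 5y + 2z = 23, 5x - 3y - 4z = 37 (e.g. by elimination or Cramer's rule, determinant = 350) gives (8, -7, 6).

(8, -7, 6)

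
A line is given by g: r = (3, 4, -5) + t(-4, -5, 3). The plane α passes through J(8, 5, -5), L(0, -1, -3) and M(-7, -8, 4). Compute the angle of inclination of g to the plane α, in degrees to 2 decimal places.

JL = (-8, -6, 2), JM = (-15, -13, 9); a normal to α is JL × JM = (-28, 42, 14).
Using J: α has equation -28x + 42y + 14z = -84.
sin θ = |n·v| / (|n||v|) = |-56| / (√2744 · √50) = 0.15119.
θ ≈ 8.70°.

8.70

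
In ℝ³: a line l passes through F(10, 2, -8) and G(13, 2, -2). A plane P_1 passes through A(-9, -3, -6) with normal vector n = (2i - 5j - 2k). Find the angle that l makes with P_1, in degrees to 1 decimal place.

9.0

A direction vector for l is G − F = (3, 0, 6).
P_1: n·r = n·A gives 2x - 5y - 2z = 9.
sin θ = |n·v| / (|n||v|) = |-6| / (√33 · √45) = 0.15570.
θ ≈ 9.0°.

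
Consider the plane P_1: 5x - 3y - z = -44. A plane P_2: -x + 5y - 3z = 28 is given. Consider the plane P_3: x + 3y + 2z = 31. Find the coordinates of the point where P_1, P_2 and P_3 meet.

Solving the 3×3 linear system 5x - 3y - z = -44, -x + 5y - 3z = 28, x + 3y + 2z = 31 (e.g. by elimination or Cramer's rule, determinant = 106) gives (-3, 8, 5).

(-3, 8, 5)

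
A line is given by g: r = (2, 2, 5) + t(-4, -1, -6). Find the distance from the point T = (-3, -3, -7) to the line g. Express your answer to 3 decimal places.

Taking (2, 2, 5) on g with direction v = (-4, -1, -6): w = T − (2, 2, 5) = (-5, -5, -12), and w × v = (18, 18, -15).
Distance = |w × v| / |v| = √873 / √53 ≈ 4.059.

4.059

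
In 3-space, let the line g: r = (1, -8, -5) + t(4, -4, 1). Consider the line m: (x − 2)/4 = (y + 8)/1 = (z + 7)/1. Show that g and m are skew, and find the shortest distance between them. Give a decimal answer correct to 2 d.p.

m has direction (4, 1, 1) through (2, -8, -7).
Common perpendicular direction n = (4, -4, 1) × (4, 1, 1) = (-5, 0, 20).
With w = (2, -8, -7) − (1, -8, -5) = (1, 0, -2), w · n = -45.
Since n ≠ 0 the lines are not parallel, and w · n = -45 ≠ 0 so they do not intersect; hence they are skew.
Distance = |w · n| / |n| = |-45| / √425 ≈ 2.18.

2.18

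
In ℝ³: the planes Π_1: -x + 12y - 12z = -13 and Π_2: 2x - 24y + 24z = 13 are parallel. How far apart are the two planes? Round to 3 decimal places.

Rescale Π_2 by 1/(-2): -x + 12y - 12z = -13/2. Then distance = |-13 − (-13/2)| / √289 ≈ 0.382.

0.382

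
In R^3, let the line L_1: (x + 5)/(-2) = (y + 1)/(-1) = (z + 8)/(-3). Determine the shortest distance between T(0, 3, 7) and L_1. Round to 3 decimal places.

4.166

L_1 has direction (-2, -1, -3) through (-5, -1, -8).
Taking (-5, -1, -8) on L_1 with direction v = (-2, -1, -3): w = T − (-5, -1, -8) = (5, 4, 15), and w × v = (3, -15, 3).
Distance = |w × v| / |v| = √243 / √14 ≈ 4.166.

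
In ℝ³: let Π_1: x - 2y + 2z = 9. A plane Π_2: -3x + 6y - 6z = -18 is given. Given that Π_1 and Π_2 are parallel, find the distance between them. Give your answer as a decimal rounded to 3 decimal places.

Rescale Π_2 by 1/(-3): x - 2y + 2z = 6. Then distance = |9 − 6| / √9 ≈ 1.000.

1.000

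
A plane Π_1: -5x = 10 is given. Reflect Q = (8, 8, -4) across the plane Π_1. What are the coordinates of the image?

λ = (n·Q − d)/|n|² = (-40 − 10)/25 = -2.
Reflection = Q − 2λn = (8, 8, -4) − (-4)·(-5, 0, 0) = (-12, 8, -4).

(-12, 8, -4)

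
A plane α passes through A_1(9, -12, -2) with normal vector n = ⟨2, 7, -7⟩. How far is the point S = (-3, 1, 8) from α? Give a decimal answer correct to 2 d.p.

α: n·r = n·A_1 gives 2x + 7y - 7z = -52.
n·S − d = (2)·(-3) + (7)·(1) + (-7)·(8) − (-52) = -3; |n| = √102.
Distance = |-3| / √102 = 3/√102 ≈ 0.30.

0.30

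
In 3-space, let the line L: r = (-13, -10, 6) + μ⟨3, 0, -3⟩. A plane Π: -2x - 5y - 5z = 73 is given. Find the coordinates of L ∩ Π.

(-4, -10, -3)

Substitute r = (-13, -10, 6) + t(3, 0, -3) into the plane: 46 + 9t = 73, so t = 3.
Intersection: (-13, -10, 6) + 3·(3, 0, -3) = (-4, -10, -3).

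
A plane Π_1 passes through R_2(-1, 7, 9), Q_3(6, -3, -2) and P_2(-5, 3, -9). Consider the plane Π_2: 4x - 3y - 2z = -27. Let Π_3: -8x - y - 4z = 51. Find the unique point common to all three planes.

R_2Q_3 = (7, -10, -11), R_2P_2 = (-4, -4, -18); a normal to Π_1 is R_2Q_3 × R_2P_2 = (136, 170, -68).
Using R_2: Π_1 has equation 136x + 170y - 68z = 442.
Solving the 3×3 linear system 136x + 170y - 68z = 442, 4x - 3y - 2z = -27, -8x - y - 4z = 51 (e.g. by elimination or Cramer's rule, determinant = 8704) gives (-5, 5, -4).

(-5, 5, -4)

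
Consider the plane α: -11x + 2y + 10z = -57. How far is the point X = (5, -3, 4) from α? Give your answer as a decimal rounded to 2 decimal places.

2.40

n·X − d = (-11)·(5) + (2)·(-3) + (10)·(4) − (-57) = 36; |n| = √225.
Distance = |36| / √225 = 36/√225 ≈ 2.40.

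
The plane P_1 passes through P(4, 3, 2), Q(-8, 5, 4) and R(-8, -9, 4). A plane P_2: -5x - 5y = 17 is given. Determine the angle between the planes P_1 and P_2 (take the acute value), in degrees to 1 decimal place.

83.3

PQ = (-12, 2, 2), PR = (-12, -12, 2); a normal to P_1 is PQ × PR = (28, 0, 168).
Using P: P_1 has equation 28x + 168z = 448.
cos θ = |n₁·n₂| / (|n₁||n₂|) = |-140| / (√29008 · √50).
θ = arccos(0.11625) ≈ 83.3°.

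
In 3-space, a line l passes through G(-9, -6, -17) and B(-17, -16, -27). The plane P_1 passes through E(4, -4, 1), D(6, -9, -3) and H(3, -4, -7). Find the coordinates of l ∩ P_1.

A direction vector for l is B − G = (-8, -10, -10).
ED = (2, -5, -4), EH = (-1, 0, -8); a normal to P_1 is ED × EH = (40, 20, -5).
Using E: P_1 has equation 40x + 20y - 5z = 75.
Substitute r = (-9, -6, -17) + t(-8, -10, -10) into the plane: -395 + (-470)t = 75, so t = -1.
Intersection: (-9, -6, -17) + (-1)·(-8, -10, -10) = (-1, 4, -7).

(-1, 4, -7)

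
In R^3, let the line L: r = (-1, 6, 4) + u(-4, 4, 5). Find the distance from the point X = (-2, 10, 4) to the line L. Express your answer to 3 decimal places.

Taking (-1, 6, 4) on L with direction v = (-4, 4, 5): w = X − (-1, 6, 4) = (-1, 4, 0), and w × v = (20, 5, 12).
Distance = |w × v| / |v| = √569 / √57 ≈ 3.160.

3.160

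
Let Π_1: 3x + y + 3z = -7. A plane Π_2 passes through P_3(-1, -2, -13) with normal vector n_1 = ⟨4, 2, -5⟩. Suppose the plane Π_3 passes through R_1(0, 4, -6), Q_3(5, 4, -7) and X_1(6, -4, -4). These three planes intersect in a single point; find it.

Π_2: n_1·r = n_1·P_3 gives 4x + 2y - 5z = 57.
R_1Q_3 = (5, 0, -1), R_1X_1 = (6, -8, 2); a normal to Π_3 is R_1Q_3 × R_1X_1 = (-8, -16, -40).
Using R_1: Π_3 has equation -8x - 16y - 40z = 176.
Solving the 3×3 linear system 3x + y + 3z = -7, 4x + 2y - 5z = 57, -8x - 16y - 40z = 176 (e.g. by elimination or Cramer's rule, determinant = -424) gives (3, 5, -7).

(3, 5, -7)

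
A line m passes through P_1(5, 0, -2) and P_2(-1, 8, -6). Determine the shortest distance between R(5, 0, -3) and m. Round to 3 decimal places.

A direction vector for m is P_2 − P_1 = (-6, 8, -4).
Taking (5, 0, -2) on m with direction v = (-6, 8, -4): w = R − (5, 0, -2) = (0, 0, -1), and w × v = (8, 6, 0).
Distance = |w × v| / |v| = √100 / √116 ≈ 0.928.

0.928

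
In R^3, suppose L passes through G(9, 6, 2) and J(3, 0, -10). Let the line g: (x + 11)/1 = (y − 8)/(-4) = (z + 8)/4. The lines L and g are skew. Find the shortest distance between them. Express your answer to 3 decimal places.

A direction vector for L is J − G = (-6, -6, -12).
g has direction (1, -4, 4) through (-11, 8, -8).
Common perpendicular direction n = (-6, -6, -12) × (1, -4, 4) = (-72, 12, 30).
With w = (-11, 8, -8) − (9, 6, 2) = (-20, 2, -10), w · n = 1164.
Distance = |w · n| / |n| = |1164| / √6228 ≈ 14.750.

14.750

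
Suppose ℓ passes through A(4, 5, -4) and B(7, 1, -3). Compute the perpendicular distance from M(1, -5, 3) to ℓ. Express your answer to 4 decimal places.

10.1223

A direction vector for ℓ is B − A = (3, -4, 1).
Taking (4, 5, -4) on ℓ with direction v = (3, -4, 1): w = M − (4, 5, -4) = (-3, -10, 7), and w × v = (18, 24, 42).
Distance = |w × v| / |v| = √2664 / √26 ≈ 10.1223.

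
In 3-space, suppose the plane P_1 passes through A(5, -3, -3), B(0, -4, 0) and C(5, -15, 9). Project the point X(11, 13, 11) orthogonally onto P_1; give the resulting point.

(5, -2, -4)

AB = (-5, -1, 3), AC = (0, -12, 12); a normal to P_1 is AB × AC = (24, 60, 60).
Using A: P_1 has equation 24x + 60y + 60z = -240.
Foot = X − λn with λ = (n·X − d)/|n|² = (1704 − (-240))/7776 = 1/4.
Foot = (11, 13, 11) − (1/4)·(24, 60, 60) = (5, -2, -4).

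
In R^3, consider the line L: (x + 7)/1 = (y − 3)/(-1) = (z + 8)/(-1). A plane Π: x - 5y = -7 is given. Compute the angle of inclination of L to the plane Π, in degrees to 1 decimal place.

42.8

L has direction (1, -1, -1) through (-7, 3, -8).
sin θ = |n·v| / (|n||v|) = |6| / (√26 · √3) = 0.67937.
θ ≈ 42.8°.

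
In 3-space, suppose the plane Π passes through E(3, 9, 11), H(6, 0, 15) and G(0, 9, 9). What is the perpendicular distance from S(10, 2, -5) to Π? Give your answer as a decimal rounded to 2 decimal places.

18.18

EH = (3, -9, 4), EG = (-3, 0, -2); a normal to Π is EH × EG = (18, -6, -27).
Using E: Π has equation 18x - 6y - 27z = -297.
n·S − d = (18)·(10) + (-6)·(2) + (-27)·(-5) − (-297) = 600; |n| = √1089.
Distance = |600| / √1089 = 600/√1089 ≈ 18.18.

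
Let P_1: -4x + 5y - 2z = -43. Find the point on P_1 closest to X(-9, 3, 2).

Foot = X − λn with λ = (n·X − d)/|n|² = (47 − (-43))/45 = 2.
Foot = (-9, 3, 2) − 2·(-4, 5, -2) = (-1, -7, 6).

(-1, -7, 6)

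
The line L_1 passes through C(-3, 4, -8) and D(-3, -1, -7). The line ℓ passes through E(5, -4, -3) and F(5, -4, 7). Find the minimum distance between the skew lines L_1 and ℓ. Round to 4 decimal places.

A direction vector for L_1 is D − C = (0, -5, 1).
A direction vector for ℓ is F − E = (0, 0, 10).
Common perpendicular direction n = (0, -5, 1) × (0, 0, 10) = (-50, 0, 0).
With w = (5, -4, -3) − (-3, 4, -8) = (8, -8, 5), w · n = -400.
Distance = |w · n| / |n| = |-400| / √2500 ≈ 8.0000.

8.0000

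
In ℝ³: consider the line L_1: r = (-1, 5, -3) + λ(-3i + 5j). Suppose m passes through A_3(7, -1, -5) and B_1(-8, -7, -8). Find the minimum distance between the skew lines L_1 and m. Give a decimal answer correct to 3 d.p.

2.663

A direction vector for m is B_1 − A_3 = (-15, -6, -3).
Common perpendicular direction n = (-3, 5, 0) × (-15, -6, -3) = (-15, -9, 93).
With w = (7, -1, -5) − (-1, 5, -3) = (8, -6, -2), w · n = -252.
Distance = |w · n| / |n| = |-252| / √8955 ≈ 2.663.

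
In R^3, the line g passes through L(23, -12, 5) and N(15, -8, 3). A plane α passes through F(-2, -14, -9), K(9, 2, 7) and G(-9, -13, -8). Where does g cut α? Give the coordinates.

(7, -4, 1)

A direction vector for g is N − L = (-8, 4, -2).
FK = (11, 16, 16), FG = (-7, 1, 1); a normal to α is FK × FG = (0, -123, 123).
Using F: α has equation -123y + 123z = 615.
Substitute r = (23, -12, 5) + t(-8, 4, -2) into the plane: 2091 + (-738)t = 615, so t = 2.
Intersection: (23, -12, 5) + 2·(-8, 4, -2) = (7, -4, 1).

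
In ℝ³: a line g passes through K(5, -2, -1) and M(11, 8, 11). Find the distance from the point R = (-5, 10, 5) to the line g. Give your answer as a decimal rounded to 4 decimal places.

14.7571

A direction vector for g is M − K = (6, 10, 12).
Taking (5, -2, -1) on g with direction v = (6, 10, 12): w = R − (5, -2, -1) = (-10, 12, 6), and w × v = (84, 156, -172).
Distance = |w × v| / |v| = √60976 / √280 ≈ 14.7571.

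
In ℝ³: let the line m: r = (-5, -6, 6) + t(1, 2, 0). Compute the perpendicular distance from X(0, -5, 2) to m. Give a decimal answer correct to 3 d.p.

5.675

Taking (-5, -6, 6) on m with direction v = (1, 2, 0): w = X − (-5, -6, 6) = (5, 1, -4), and w × v = (8, -4, 9).
Distance = |w × v| / |v| = √161 / √5 ≈ 5.675.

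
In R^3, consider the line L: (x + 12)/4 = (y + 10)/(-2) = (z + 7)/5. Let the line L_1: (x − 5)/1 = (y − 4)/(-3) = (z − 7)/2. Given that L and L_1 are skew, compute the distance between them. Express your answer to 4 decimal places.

L has direction (4, -2, 5) through (-12, -10, -7).
L_1 has direction (1, -3, 2) through (5, 4, 7).
Common perpendicular direction n = (4, -2, 5) × (1, -3, 2) = (11, -3, -10).
With w = (5, 4, 7) − (-12, -10, -7) = (17, 14, 14), w · n = 5.
Distance = |w · n| / |n| = |5| / √230 ≈ 0.3297.

0.3297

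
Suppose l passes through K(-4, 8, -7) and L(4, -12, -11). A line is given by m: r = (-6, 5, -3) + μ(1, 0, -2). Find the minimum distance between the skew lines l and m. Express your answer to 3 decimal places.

A direction vector for l is L − K = (8, -20, -4).
Common perpendicular direction n = (8, -20, -4) × (1, 0, -2) = (40, 12, 20).
With w = (-6, 5, -3) − (-4, 8, -7) = (-2, -3, 4), w · n = -36.
Distance = |w · n| / |n| = |-36| / √2144 ≈ 0.777.

0.777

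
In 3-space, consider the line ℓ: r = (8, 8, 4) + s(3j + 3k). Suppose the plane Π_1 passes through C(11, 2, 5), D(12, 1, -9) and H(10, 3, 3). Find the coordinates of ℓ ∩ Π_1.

CD = (1, -1, -14), CH = (-1, 1, -2); a normal to Π_1 is CD × CH = (16, 16, 0).
Using C: Π_1 has equation 16x + 16y = 208.
Substitute r = (8, 8, 4) + t(0, 3, 3) into the plane: 256 + 48t = 208, so t = -1.
Intersection: (8, 8, 4) + (-1)·(0, 3, 3) = (8, 5, 1).

(8, 5, 1)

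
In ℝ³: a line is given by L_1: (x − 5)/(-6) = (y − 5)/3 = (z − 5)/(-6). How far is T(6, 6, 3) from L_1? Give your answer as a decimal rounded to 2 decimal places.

L_1 has direction (-6, 3, -6) through (5, 5, 5).
Taking (5, 5, 5) on L_1 with direction v = (-6, 3, -6): w = T − (5, 5, 5) = (1, 1, -2), and w × v = (0, 18, 9).
Distance = |w × v| / |v| = √405 / √81 ≈ 2.24.

2.24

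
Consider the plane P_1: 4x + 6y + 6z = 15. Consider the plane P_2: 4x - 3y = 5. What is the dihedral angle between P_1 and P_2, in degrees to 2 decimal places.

cos θ = |n₁·n₂| / (|n₁||n₂|) = |-2| / (√88 · √25).
θ = arccos(0.04264) ≈ 87.56°.

87.56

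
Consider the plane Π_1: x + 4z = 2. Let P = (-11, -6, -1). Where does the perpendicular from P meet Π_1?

Foot = P − λn with λ = (n·P − d)/|n|² = (-15 − 2)/17 = -1.
Foot = (-11, -6, -1) − (-1)·(1, 0, 4) = (-10, -6, 3).

(-10, -6, 3)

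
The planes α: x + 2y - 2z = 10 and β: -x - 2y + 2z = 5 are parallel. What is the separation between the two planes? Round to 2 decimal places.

Rescale β by 1/(-1): x + 2y - 2z = -5. Then distance = |10 − (-5)| / √9 ≈ 5.00.

5.00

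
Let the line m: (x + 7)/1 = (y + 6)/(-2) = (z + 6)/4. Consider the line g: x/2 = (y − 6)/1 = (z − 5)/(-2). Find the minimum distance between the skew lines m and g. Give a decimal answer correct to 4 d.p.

m has direction (1, -2, 4) through (-7, -6, -6).
g has direction (2, 1, -2) through (0, 6, 5).
Common perpendicular direction n = (1, -2, 4) × (2, 1, -2) = (0, 10, 5).
With w = (0, 6, 5) − (-7, -6, -6) = (7, 12, 11), w · n = 175.
Distance = |w · n| / |n| = |175| / √125 ≈ 15.6525.

15.6525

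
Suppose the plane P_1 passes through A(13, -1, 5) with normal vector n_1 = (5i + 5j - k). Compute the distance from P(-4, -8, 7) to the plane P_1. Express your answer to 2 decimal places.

P_1: n_1·r = n_1·A gives 5x + 5y - z = 55.
n·P − d = (5)·(-4) + (5)·(-8) + (-1)·(7) − 55 = -122; |n| = √51.
Distance = |-122| / √51 = 122/√51 ≈ 17.08.

17.08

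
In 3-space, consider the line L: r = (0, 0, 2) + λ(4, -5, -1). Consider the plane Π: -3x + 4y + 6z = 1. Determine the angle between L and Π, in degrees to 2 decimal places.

48.66

sin θ = |n·v| / (|n||v|) = |-38| / (√61 · √42) = 0.75075.
θ ≈ 48.66°.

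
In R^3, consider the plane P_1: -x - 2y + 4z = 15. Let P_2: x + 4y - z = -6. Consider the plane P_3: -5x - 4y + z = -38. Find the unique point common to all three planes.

Solving the 3×3 linear system -x - 2y + 4z = 15, x + 4y - z = -6, -5x - 4y + z = -38 (e.g. by elimination or Cramer's rule, determinant = 56) gives (11, -3, 5).

(11, -3, 5)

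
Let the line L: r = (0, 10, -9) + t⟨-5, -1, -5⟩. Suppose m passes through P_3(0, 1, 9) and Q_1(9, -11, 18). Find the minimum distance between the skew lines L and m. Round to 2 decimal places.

A direction vector for m is Q_1 − P_3 = (9, -12, 9).
Common perpendicular direction n = (-5, -1, -5) × (9, -12, 9) = (-69, 0, 69).
With w = (0, 1, 9) − (0, 10, -9) = (0, -9, 18), w · n = 1242.
Distance = |w · n| / |n| = |1242| / √9522 ≈ 12.73.

12.73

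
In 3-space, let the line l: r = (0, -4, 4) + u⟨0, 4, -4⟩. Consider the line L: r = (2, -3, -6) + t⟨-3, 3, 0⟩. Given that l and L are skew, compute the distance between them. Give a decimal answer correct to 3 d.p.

Common perpendicular direction n = (0, 4, -4) × (-3, 3, 0) = (12, 12, 12).
With w = (2, -3, -6) − (0, -4, 4) = (2, 1, -10), w · n = -84.
Distance = |w · n| / |n| = |-84| / √432 ≈ 4.041.

4.041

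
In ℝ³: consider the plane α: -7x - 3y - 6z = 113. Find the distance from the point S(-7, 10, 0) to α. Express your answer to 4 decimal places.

9.6954

n·S − d = (-7)·(-7) + (-3)·(10) + (-6)·(0) − 113 = -94; |n| = √94.
Distance = |-94| / √94 = 94/√94 ≈ 9.6954.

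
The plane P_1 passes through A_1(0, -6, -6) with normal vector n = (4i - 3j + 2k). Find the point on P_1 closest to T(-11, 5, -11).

P_1: n·r = n·A_1 gives 4x - 3y + 2z = 6.
Foot = T − λn with λ = (n·T − d)/|n|² = (-81 − 6)/29 = -3.
Foot = (-11, 5, -11) − (-3)·(4, -3, 2) = (1, -4, -5).

(1, -4, -5)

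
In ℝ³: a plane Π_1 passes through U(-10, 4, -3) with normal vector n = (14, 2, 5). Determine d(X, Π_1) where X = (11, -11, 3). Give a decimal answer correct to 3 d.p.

Π_1: n·r = n·U gives 14x + 2y + 5z = -147.
n·X − d = (14)·(11) + (2)·(-11) + (5)·(3) − (-147) = 294; |n| = √225.
Distance = |294| / √225 = 294/√225 ≈ 19.600.

19.600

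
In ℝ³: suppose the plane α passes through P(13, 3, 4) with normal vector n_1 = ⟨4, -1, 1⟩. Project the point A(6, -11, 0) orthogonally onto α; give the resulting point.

α: n_1·r = n_1·P gives 4x - y + z = 53.
Foot = A − λn with λ = (n·A − d)/|n|² = (35 − 53)/18 = -1.
Foot = (6, -11, 0) − (-1)·(4, -1, 1) = (10, -12, 1).

(10, -12, 1)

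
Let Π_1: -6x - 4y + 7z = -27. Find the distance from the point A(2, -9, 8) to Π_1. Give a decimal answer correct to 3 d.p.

n·A − d = (-6)·(2) + (-4)·(-9) + (7)·(8) − (-27) = 107; |n| = √101.
Distance = |107| / √101 = 107/√101 ≈ 10.647.

10.647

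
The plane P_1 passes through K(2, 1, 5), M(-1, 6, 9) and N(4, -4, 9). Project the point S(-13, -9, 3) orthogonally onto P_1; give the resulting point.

(3, -1, 5)

KM = (-3, 5, 4), KN = (2, -5, 4); a normal to P_1 is KM × KN = (40, 20, 5).
Using K: P_1 has equation 40x + 20y + 5z = 125.
Foot = S − λn with λ = (n·S − d)/|n|² = (-685 − 125)/2025 = -2/5.
Foot = (-13, -9, 3) − (-2/5)·(40, 20, 5) = (3, -1, 5).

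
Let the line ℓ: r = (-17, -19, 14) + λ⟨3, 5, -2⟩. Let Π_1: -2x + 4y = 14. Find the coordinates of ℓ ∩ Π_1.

(-5, 1, 6)

Substitute r = (-17, -19, 14) + t(3, 5, -2) into the plane: -42 + 14t = 14, so t = 4.
Intersection: (-17, -19, 14) + 4·(3, 5, -2) = (-5, 1, 6).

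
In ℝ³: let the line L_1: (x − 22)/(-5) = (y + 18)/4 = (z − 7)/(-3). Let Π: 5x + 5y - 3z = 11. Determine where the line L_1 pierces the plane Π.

(7, -6, -2)

L_1 has direction (-5, 4, -3) through (22, -18, 7).
Substitute r = (22, -18, 7) + t(-5, 4, -3) into the plane: -1 + 4t = 11, so t = 3.
Intersection: (22, -18, 7) + 3·(-5, 4, -3) = (7, -6, -2).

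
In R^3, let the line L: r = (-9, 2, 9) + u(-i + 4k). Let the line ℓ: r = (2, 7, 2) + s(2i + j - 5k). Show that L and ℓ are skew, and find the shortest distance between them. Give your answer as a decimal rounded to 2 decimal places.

Common perpendicular direction n = (-1, 0, 4) × (2, 1, -5) = (-4, 3, -1).
With w = (2, 7, 2) − (-9, 2, 9) = (11, 5, -7), w · n = -22.
Since n ≠ 0 the lines are not parallel, and w · n = -22 ≠ 0 so they do not intersect; hence they are skew.
Distance = |w · n| / |n| = |-22| / √26 ≈ 4.31.

4.31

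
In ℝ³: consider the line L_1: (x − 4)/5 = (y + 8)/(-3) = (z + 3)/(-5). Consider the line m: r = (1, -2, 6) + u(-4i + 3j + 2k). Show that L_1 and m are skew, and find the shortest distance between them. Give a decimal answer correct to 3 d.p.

L_1 has direction (5, -3, -5) through (4, -8, -3).
Common perpendicular direction n = (5, -3, -5) × (-4, 3, 2) = (9, 10, 3).
With w = (1, -2, 6) − (4, -8, -3) = (-3, 6, 9), w · n = 60.
Since n ≠ 0 the lines are not parallel, and w · n = 60 ≠ 0 so they do not intersect; hence they are skew.
Distance = |w · n| / |n| = |60| / √190 ≈ 4.353.

4.353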